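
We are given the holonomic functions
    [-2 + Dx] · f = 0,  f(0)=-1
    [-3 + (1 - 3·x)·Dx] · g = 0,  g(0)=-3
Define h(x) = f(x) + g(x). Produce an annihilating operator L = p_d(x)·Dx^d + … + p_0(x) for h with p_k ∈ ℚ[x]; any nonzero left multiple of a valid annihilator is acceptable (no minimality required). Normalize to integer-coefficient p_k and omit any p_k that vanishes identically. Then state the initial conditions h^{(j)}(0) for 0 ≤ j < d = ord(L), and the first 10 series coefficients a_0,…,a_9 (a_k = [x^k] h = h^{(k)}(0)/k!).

f: a_k = -1, -2, -2, -4/3, -2/3, -4/15, -4/45, -8/315, -2/315, -4/2835, …
g: a_k = -3, -9, -27, -81, -243, -729, -2187, -6561, -19683, -59049, …
h₀=f+g: left-lcm gives L₀, ord ≤ 2.
L = (24 + 36·x) + (-14 - 24·x + 36·x^2)·Dx + (1 + 3·x - 18·x^2)·Dx^2  (order 2).
h: a_k = -4, -11, -29, -247/3, -731/3, -10939/15, -98419/45, -2066723/315, -6200147/315, -167403919/2835, …
ICs: h(0) = -4, h′(0) = -11.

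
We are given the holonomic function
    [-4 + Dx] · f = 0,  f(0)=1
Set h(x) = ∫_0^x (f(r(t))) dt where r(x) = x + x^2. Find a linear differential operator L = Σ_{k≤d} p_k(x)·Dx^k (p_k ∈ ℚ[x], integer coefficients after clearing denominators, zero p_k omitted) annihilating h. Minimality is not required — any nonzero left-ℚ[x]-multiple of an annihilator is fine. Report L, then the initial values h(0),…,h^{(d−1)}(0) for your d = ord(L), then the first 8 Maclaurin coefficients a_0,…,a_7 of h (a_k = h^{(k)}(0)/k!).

f: a_k = 1, 4, 8, 32/3, 32/3, 128/15, 256/45, 1024/315, …
f∘r: x↦r, Dx↦Dx/r' in L_f ⇒ L₀.
Integrate: L := L₀·Dx.
L = (-4 - 8·x)·Dx + Dx^2  (order 2).
h: a_k = 0, 1, 2, 4, 20/3, 152/15, 208/15, 5536/315, …
ICs: h(0) = 0, h′(0) = 1.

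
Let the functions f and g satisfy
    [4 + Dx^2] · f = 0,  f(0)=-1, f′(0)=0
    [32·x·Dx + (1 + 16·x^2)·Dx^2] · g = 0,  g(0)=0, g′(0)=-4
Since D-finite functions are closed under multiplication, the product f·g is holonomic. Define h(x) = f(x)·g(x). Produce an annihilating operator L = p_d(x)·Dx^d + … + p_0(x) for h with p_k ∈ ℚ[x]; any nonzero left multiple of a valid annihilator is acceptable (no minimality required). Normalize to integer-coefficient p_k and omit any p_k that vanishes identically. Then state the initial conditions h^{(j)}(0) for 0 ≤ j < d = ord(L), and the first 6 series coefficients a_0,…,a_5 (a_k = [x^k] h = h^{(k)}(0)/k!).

f: a_k = -1, 0, 2, 0, -2/3, 0, …
g: a_k = 0, -4, 0, 64/3, 0, -1024/5, …
h₀=f·g: eliminate ⇒ L₀, order ≤ 2·2.
L = (1360 + 60416·x^2 + 106496·x^4 + 262144·x^6 + 1048576·x^8) + (2304·x + 45056·x^3 + 196608·x^5 + 1048576·x^7)·Dx + (360 + 15872·x^2 + 36864·x^4 + 131072·x^6 + 524288·x^8)·Dx^2 + (576·x + 11264·x^3 + 49152·x^5 + 262144·x^7)·Dx^3 + (5 + 192·x^2 + 2560·x^4 + 16384·x^6 + 65536·x^8)·Dx^4  (order 4).
h: a_k = 0, 4, 0, -88/3, 0, 3752/15, …
ICs: h(0) = 0, h′(0) = 4, h′′(0) = 0, h′′′(0) = -176.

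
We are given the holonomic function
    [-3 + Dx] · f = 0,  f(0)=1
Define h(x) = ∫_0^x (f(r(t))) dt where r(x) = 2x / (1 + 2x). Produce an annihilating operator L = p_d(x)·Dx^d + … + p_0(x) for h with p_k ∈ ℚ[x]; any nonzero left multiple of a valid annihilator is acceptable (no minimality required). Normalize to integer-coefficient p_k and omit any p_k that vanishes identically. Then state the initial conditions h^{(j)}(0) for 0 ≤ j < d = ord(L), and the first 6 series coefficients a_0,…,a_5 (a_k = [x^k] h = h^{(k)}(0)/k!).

L = -6·Dx + (1 + 4·x + 4·x^2)·Dx^2  (order 2).
h: a_k = 0, 1, 3, 2, -3, 6/5, …
ICs: h(0) = 0, h′(0) = 1.

f: a_k = 1, 3, 9/2, 9/2, 27/8, 81/40, …
Substitute x→r, Dx→(1/r')Dx; clear ⇒ L₀.
h=∫₀ˣh₀: take L = L₀·Dx.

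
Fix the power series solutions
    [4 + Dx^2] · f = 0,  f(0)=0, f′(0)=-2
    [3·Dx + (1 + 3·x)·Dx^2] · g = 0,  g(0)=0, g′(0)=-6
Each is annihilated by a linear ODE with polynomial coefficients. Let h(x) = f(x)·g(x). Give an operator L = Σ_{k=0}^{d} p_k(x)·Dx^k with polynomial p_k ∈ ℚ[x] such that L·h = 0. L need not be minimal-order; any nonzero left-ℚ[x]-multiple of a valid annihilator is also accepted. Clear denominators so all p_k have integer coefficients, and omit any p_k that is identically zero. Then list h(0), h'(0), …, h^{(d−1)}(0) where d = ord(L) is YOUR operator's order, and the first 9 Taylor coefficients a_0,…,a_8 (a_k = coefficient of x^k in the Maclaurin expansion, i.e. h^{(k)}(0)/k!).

L = (-1112 - 1248·x + 7344·x^2 + 27648·x^3 + 20736·x^4) + (-48 + 2160·x + 10368·x^2 + 10368·x^3)·Dx + (-250 + 240·x + 4968·x^2 + 13824·x^3 + 10368·x^4)·Dx^2 + (-12 + 540·x + 2592·x^2 + 2592·x^3)·Dx^3 + (7 + 138·x + 783·x^2 + 1728·x^3 + 1296·x^4)·Dx^4  (order 4).
h: a_k = 0, 0, 12, -18, 28, -69, 172, -2172/5, 23620/21, …
ICs: h(0) = 0, h′(0) = 0, h′′(0) = 24, h′′′(0) = -108.

f: a_k = 0, -2, 0, 4/3, 0, -4/15, 0, 8/315, 0, …
g: a_k = 0, -6, 9, -18, 81/2, -486/5, 243, -4374/7, 6561/4, …
h₀=f·g: eliminate ⇒ L₀, order ≤ 2·2.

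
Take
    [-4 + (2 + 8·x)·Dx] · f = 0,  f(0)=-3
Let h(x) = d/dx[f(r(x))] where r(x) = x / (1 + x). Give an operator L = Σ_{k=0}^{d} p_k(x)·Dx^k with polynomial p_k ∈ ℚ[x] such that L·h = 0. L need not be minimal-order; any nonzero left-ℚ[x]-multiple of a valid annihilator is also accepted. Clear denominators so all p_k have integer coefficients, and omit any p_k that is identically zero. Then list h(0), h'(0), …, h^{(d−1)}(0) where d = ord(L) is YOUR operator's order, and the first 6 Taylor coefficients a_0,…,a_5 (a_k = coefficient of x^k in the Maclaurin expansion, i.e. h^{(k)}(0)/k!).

f: a_k = -3, -6, 6, -12, 30, -84, …
f∘r: x↦r, Dx↦Dx/r' in L_f ⇒ L₀.
h₀' ⇒ L via d/dx closure of L₀.
L = (-4 - 10·x) + (-1 - 6·x - 5·x^2)·Dx  (order 1).
h: a_k = -6, 24, -90, 360, -1530, 6768, …
ICs: h(0) = -6.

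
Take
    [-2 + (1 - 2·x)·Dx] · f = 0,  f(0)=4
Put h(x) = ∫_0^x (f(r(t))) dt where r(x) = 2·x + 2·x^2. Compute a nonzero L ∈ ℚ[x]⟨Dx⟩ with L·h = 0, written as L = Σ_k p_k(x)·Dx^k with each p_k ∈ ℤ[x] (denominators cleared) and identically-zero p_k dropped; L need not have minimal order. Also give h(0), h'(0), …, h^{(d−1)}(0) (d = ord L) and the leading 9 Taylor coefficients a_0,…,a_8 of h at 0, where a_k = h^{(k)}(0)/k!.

L = (4 + 8·x)·Dx + (-1 + 4·x + 4·x^2)·Dx^2  (order 2).
h: a_k = 0, 4, 8, 80/3, 96, 1856/5, 4480/3, 43264/7, 26112, …
ICs: h(0) = 0, h′(0) = 4.

f: a_k = 4, 8, 16, 32, 64, 128, 256, 512, 1024, …
Substitute x→r, Dx→(1/r')Dx; clear ⇒ L₀.
∫: right-multiply L₀ by Dx.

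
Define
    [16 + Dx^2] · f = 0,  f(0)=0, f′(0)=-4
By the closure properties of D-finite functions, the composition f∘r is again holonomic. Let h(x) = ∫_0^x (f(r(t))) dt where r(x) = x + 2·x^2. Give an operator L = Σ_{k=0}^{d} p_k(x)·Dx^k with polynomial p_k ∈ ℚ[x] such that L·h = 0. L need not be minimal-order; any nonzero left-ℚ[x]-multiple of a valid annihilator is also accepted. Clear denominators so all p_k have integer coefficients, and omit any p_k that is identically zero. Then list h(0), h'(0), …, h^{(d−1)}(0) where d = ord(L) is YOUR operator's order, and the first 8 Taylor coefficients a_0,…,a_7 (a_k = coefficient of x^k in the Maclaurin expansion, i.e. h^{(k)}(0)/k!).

L = (16 + 192·x + 768·x^2 + 1024·x^3)·Dx - 4·Dx^2 + (1 + 4·x)·Dx^3  (order 3).
h: a_k = 0, 0, -2, -8/3, 8/3, 64/5, 896/45, 0, …
ICs: h(0) = 0, h′(0) = 0, h′′(0) = -4.

f: a_k = 0, -4, 0, 32/3, 0, -128/15, 0, 1024/315, …
f∘r: x↦r, Dx↦Dx/r' in L_f ⇒ L₀.
∫: right-multiply L₀ by Dx.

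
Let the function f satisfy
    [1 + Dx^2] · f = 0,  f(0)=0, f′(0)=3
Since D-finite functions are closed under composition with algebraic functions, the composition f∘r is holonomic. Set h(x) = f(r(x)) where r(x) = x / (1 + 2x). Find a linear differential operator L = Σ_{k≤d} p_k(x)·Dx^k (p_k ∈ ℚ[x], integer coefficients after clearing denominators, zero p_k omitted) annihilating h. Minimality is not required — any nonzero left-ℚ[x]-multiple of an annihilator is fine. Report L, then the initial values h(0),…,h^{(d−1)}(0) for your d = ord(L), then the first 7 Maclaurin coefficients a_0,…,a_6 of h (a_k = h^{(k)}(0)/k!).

f: a_k = 0, 3, 0, -1/2, 0, 1/40, 0, …
h₀=f(r): pull back L_f along r ⇒ L₀.
L = 1 + (4 + 24·x + 48·x^2 + 32·x^3)·Dx + (1 + 8·x + 24·x^2 + 32·x^3 + 16·x^4)·Dx^2  (order 2).
h: a_k = 0, 3, -6, 23/2, -21, 1441/40, -225/4, …
ICs: h(0) = 0, h′(0) = 3.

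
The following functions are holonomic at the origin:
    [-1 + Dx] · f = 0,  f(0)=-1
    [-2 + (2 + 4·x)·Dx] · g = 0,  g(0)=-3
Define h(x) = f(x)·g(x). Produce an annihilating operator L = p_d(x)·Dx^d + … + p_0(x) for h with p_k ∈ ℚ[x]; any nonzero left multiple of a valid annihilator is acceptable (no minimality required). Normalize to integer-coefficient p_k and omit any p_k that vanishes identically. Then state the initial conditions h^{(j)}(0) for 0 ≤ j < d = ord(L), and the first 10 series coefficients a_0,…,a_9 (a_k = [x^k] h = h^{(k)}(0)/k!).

f: a_k = -1, -1, -1/2, -1/6, -1/24, -1/120, -1/720, -1/5040, -1/40320, -1/362880, …
g: a_k = -3, -3, 3/2, -3/2, 15/8, -21/8, 63/16, -99/16, 1287/128, -2145/128, …
Product ⇒ symmetric product L₀, ord ≤ 1.
L = (-2 - 2·x) + (1 + 2·x)·Dx  (order 1).
h: a_k = 3, 6, 3, 2, -1/2, 7/5, -61/30, 347/105, -4591/840, 34913/3780, …
ICs: h(0) = 3.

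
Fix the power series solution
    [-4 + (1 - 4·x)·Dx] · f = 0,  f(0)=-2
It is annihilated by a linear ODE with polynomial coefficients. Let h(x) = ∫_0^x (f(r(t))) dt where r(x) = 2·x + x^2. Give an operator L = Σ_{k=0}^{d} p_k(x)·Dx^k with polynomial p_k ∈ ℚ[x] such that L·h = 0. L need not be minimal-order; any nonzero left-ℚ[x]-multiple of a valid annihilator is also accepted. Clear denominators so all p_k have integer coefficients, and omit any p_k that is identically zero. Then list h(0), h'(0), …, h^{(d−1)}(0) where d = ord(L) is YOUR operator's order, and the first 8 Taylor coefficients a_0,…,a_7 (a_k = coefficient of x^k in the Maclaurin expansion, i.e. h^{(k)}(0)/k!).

L = (8 + 8·x)·Dx + (-1 + 8·x + 4·x^2)·Dx^2  (order 2).
h: a_k = 0, -2, -8, -136/3, -288, -1952, -41344/3, -700544/7, …
ICs: h(0) = 0, h′(0) = -2.

f: a_k = -2, -8, -32, -128, -512, -2048, -8192, -32768, …
L₀ from L_f via x↦r, Dx↦r'^{-1}Dx.
Integrate: L := L₀·Dx.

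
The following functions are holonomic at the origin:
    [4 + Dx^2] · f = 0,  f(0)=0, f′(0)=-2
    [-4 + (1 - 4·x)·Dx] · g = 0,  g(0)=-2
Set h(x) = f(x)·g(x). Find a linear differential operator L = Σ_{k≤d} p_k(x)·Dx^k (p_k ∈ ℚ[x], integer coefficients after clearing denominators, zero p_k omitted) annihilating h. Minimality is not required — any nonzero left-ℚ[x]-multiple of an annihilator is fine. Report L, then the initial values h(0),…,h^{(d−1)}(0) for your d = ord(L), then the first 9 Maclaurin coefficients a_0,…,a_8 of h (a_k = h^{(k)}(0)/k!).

L = (-4 + 16·x) + 8·Dx + (-1 + 4·x)·Dx^2  (order 2).
h: a_k = 0, 4, 16, 184/3, 736/3, 14728/15, 58912/15, 4948592/315, 19794368/315, …
ICs: h(0) = 0, h′(0) = 4.

f: a_k = 0, -2, 0, 4/3, 0, -4/15, 0, 8/315, 0, …
g: a_k = -2, -8, -32, -128, -512, -2048, -8192, -32768, -131072, …
f·g: L₀ = L_f ⊗_s L_g, ord ≤ 2·1.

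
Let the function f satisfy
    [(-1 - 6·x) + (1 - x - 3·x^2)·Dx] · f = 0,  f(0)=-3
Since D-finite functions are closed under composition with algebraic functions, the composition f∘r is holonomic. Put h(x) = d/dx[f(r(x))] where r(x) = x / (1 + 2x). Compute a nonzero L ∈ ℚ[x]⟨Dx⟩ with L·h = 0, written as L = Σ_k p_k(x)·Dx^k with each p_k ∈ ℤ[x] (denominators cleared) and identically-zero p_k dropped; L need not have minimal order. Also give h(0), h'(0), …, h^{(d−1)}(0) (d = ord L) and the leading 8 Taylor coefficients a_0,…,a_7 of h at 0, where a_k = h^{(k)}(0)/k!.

f: a_k = -3, -3, -12, -21, -57, -120, -291, -651, …
h₀=f(r): pull back L_f along r ⇒ L₀.
Derive L from L₀ (diff closure).
L = (4 + 6·x + 30·x^2 + 32·x^3) + (-1 - 13·x - 45·x^2 - 38·x^3 + 16·x^4)·Dx  (order 1).
h: a_k = -3, -12, 45, -204, 840, -3330, 12831, -48432, …
ICs: h(0) = -3.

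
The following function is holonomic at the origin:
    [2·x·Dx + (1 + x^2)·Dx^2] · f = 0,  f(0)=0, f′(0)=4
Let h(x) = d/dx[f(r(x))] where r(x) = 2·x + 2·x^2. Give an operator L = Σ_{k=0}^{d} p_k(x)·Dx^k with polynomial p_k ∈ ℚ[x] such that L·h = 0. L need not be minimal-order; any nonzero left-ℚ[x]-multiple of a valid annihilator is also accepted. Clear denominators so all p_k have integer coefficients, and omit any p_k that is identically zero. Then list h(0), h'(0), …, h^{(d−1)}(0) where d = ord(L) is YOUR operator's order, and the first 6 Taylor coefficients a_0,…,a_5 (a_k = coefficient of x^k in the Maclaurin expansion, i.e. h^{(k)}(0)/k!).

f: a_k = 0, 4, 0, -4/3, 0, 4/5, …
f∘r: x↦r, Dx↦Dx/r' in L_f ⇒ L₀.
h=h₀': d/dx-closure on L₀ ⇒ L.
L = (-2 + 8·x + 32·x^2 + 48·x^3 + 24·x^4) + (1 + 2·x + 4·x^2 + 16·x^3 + 20·x^4 + 8·x^5)·Dx  (order 1).
h: a_k = 8, 16, -32, -128, -32, 704, …
ICs: h(0) = 8.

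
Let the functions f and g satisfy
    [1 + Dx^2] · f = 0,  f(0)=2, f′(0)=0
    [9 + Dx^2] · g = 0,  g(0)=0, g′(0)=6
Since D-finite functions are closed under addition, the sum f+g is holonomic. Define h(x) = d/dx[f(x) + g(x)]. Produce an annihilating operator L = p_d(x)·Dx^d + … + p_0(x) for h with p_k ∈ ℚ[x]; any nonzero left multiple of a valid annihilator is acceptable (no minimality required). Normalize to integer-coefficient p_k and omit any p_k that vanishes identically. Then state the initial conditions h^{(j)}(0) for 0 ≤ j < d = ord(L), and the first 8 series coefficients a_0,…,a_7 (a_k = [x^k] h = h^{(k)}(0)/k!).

L = 9 + 10·Dx^2 + Dx^4  (order 4).
h: a_k = 6, -2, -27, 1/3, 81/4, -1/60, -243/40, 1/2520, …
ICs: h(0) = 6, h′(0) = -2, h′′(0) = -54, h′′′(0) = 2.

f: a_k = 2, 0, -1, 0, 1/12, 0, -1/360, 0, …
g: a_k = 0, 6, 0, -9, 0, 81/20, 0, -243/280, …
Sum ⇒ L₀ = lclm(L_f,L_g) in ℚ(x)⟨Dx⟩.
Differentiate: ansatz ord ≤ ord L₀ ⇒ L.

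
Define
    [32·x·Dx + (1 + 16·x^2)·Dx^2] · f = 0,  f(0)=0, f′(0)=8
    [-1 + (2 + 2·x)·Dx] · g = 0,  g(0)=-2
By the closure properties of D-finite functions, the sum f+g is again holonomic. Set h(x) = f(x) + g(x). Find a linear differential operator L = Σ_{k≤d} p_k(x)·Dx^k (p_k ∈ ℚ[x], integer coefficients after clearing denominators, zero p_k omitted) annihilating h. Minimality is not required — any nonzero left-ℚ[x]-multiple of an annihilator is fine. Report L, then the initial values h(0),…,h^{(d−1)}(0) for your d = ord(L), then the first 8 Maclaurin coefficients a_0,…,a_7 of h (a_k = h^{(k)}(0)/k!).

f: a_k = 0, 8, 0, -128/3, 0, 2048/5, 0, -32768/7, …
g: a_k = -2, -1, 1/4, -1/8, 5/64, -7/128, 21/512, -33/1024, …
Weyl lclm of L_f,L_g ⇒ L₀ (ord ≤ 3).
L = (-64 - 160·x + 3072·x^2 + 1536·x^3)·Dx + (-131 - 256·x + 5920·x^2 + 12288·x^3 + 5376·x^4)·Dx^2 + (-2 + 126·x + 192·x^2 + 2112·x^3 + 3584·x^4 + 1536·x^5)·Dx^3  (order 3).
h: a_k = -2, 7, 1/4, -1027/24, 5/64, 262109/640, 21/512, -33554663/7168, …
ICs: h(0) = -2, h′(0) = 7, h′′(0) = 1/2.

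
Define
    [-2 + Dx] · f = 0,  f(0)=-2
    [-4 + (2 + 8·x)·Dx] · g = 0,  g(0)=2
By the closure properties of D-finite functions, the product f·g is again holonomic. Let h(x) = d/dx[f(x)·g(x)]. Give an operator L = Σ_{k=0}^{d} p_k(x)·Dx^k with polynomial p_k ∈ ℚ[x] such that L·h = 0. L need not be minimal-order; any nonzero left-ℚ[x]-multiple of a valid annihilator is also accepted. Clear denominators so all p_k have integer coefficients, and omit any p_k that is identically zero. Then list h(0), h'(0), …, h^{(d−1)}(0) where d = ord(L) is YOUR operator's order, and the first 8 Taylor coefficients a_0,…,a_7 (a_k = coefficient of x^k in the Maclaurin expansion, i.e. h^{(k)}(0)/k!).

f: a_k = -2, -4, -4, -8/3, -4/3, -8/15, -8/45, -16/315, …
g: a_k = 2, 4, -4, 8, -20, 56, -168, 528, …
Sym-product of L_f,L_g gives L₀ (≤ ord 1).
h₀' ⇒ L via d/dx closure of L₀.
L = (2 + 16·x + 16·x^2) + (-1 - 6·x - 8·x^2)·Dx  (order 1).
h: a_k = -16, -32, -64, 128/3, -896/3, 15616/15, -177664/45, 4701184/315, …
ICs: h(0) = -16.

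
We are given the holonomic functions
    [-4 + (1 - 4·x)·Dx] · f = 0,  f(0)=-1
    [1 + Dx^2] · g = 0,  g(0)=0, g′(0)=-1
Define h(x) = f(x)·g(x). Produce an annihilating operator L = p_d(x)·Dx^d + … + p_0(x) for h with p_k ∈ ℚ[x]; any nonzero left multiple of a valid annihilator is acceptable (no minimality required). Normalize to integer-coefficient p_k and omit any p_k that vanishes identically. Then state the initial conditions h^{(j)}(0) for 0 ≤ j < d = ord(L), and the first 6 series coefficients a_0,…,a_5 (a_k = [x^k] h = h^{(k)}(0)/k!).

f: a_k = -1, -4, -16, -64, -256, -1024, …
g: a_k = 0, -1, 0, 1/6, 0, -1/120, …
Product ⇒ symmetric product L₀, ord ≤ 2.
L = (-1 + 4·x) + 8·Dx + (-1 + 4·x)·Dx^2  (order 2).
h: a_k = 0, 1, 4, 95/6, 190/3, 30401/120, …
ICs: h(0) = 0, h′(0) = 1.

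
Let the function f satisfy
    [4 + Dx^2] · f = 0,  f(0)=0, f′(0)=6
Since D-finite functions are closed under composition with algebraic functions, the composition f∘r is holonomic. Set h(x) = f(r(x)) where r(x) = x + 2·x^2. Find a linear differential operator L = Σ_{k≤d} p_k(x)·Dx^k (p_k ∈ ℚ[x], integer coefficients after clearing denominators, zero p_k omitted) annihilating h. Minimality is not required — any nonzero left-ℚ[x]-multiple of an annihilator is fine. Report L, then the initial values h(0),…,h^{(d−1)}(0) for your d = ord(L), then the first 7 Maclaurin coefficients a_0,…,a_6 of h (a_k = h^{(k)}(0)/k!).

f: a_k = 0, 6, 0, -4, 0, 4/5, 0, …
h₀=f(r): pull back L_f along r ⇒ L₀.
L = (4 + 48·x + 192·x^2 + 256·x^3) - 4·Dx + (1 + 4·x)·Dx^2  (order 2).
h: a_k = 0, 6, 12, -4, -24, -236/5, -24, …
ICs: h(0) = 0, h′(0) = 6.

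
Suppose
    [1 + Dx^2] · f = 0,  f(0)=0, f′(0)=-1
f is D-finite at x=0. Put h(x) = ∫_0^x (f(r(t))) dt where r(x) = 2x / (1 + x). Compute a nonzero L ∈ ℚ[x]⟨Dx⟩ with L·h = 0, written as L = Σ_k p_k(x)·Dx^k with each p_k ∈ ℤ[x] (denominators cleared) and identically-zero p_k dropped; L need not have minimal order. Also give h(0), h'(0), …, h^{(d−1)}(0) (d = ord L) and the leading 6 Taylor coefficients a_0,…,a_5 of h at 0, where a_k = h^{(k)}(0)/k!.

L = 4·Dx + (2 + 6·x + 6·x^2 + 2·x^3)·Dx^2 + (1 + 4·x + 6·x^2 + 4·x^3 + x^4)·Dx^3  (order 3).
h: a_k = 0, 0, -1, 2/3, -1/6, -2/5, …
ICs: h(0) = 0, h′(0) = 0, h′′(0) = -2.

f: a_k = 0, -1, 0, 1/6, 0, -1/120, …
f∘r: x↦r, Dx↦Dx/r' in L_f ⇒ L₀.
h=∫h₀ ⇒ L = L₀·Dx.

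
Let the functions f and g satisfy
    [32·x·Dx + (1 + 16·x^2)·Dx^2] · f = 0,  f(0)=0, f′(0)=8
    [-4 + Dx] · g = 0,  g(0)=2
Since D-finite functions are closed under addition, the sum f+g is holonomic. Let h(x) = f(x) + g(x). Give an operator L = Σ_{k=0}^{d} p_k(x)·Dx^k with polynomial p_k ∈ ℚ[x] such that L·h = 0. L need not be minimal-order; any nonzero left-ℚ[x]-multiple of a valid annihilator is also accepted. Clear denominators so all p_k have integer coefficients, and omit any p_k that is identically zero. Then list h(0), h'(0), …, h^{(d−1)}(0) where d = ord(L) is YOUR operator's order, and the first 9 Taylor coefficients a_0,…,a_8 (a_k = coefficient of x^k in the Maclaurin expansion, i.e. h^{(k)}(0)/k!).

f: a_k = 0, 8, 0, -128/3, 0, 2048/5, 0, -32768/7, 0, …
g: a_k = 2, 8, 16, 64/3, 64/3, 256/15, 512/45, 2048/315, 1024/315, …
Sum ⇒ L₀ = lclm(L_f,L_g) in ℚ(x)⟨Dx⟩.
L = (32 - 256·x - 512·x^2)·Dx + (-12 + 48·x + 64·x^2 - 256·x^3)·Dx^2 + (1 + 4·x + 16·x^2 + 64·x^3)·Dx^3  (order 3).
h: a_k = 2, 16, 16, -64/3, 64/3, 1280/3, 512/45, -1472512/315, 1024/315, …
ICs: h(0) = 2, h′(0) = 16, h′′(0) = 32.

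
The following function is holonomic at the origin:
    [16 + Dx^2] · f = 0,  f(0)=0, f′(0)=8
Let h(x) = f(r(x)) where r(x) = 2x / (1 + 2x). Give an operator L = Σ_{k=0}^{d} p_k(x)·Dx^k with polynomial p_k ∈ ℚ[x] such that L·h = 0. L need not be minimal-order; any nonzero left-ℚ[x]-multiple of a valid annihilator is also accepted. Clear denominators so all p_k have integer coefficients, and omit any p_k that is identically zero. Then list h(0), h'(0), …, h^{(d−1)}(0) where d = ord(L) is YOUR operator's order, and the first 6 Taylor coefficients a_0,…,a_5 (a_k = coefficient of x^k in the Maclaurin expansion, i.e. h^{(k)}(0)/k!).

f: a_k = 0, 8, 0, -64/3, 0, 256/15, …
Change of var in L_f (x↦r) gives L₀.
L = 64 + (4 + 24·x + 48·x^2 + 32·x^3)·Dx + (1 + 8·x + 24·x^2 + 32·x^3 + 16·x^4)·Dx^2  (order 2).
h: a_k = 0, 16, -32, -320/3, 896, -49408/15, …
ICs: h(0) = 0, h′(0) = 16.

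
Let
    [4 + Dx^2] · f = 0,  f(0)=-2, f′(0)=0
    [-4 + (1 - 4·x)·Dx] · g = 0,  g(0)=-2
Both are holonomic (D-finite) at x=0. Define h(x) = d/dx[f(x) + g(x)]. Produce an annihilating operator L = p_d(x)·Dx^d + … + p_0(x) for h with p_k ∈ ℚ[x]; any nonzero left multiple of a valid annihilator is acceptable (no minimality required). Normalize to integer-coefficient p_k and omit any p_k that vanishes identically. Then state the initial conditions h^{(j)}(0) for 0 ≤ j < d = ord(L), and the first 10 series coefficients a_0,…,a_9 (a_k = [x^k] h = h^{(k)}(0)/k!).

L = (1568 - 256·x + 512·x^2) + (-100 + 432·x - 192·x^2 + 256·x^3)·Dx + (392 - 64·x + 128·x^2)·Dx^2 + (-25 + 108·x - 48·x^2 + 64·x^3)·Dx^3  (order 3).
h: a_k = -8, -56, -384, -6160/3, -10240, -737264/15, -229376, -330301472/315, -4718592, -59454259184/2835, …
ICs: h(0) = -8, h′(0) = -56, h′′(0) = -768.

f: a_k = -2, 0, 4, 0, -4/3, 0, 8/45, 0, -4/315, 0, …
g: a_k = -2, -8, -32, -128, -512, -2048, -8192, -32768, -131072, -524288, …
h₀=f+g: left-lcm gives L₀, ord ≤ 3.
Differentiate: ansatz ord ≤ ord L₀ ⇒ L.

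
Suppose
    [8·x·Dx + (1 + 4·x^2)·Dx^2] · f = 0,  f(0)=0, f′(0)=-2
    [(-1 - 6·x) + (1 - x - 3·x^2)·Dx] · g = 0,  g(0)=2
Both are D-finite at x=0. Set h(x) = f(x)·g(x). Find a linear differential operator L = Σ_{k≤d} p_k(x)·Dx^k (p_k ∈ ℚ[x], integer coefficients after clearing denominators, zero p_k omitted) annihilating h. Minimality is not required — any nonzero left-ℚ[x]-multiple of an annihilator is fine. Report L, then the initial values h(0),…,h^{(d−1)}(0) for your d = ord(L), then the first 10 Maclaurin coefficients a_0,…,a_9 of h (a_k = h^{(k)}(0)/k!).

L = (6 + 8·x + 72·x^2) + (2 + 4·x + 16·x^2 + 72·x^3)·Dx + (-1 + x - x^2 + 4·x^3 + 12·x^4)·Dx^2  (order 2).
h: a_k = 0, -4, -4, -32/3, -68/3, -1012/15, -2032/15, -31636/105, -74308/105, -543488/315, …
ICs: h(0) = 0, h′(0) = -4.

f: a_k = 0, -2, 0, 8/3, 0, -32/5, 0, 128/7, 0, -512/9, …
g: a_k = 2, 2, 8, 14, 38, 80, 194, 434, 1016, 2318, …
Sym-product of L_f,L_g gives L₀ (≤ ord 2).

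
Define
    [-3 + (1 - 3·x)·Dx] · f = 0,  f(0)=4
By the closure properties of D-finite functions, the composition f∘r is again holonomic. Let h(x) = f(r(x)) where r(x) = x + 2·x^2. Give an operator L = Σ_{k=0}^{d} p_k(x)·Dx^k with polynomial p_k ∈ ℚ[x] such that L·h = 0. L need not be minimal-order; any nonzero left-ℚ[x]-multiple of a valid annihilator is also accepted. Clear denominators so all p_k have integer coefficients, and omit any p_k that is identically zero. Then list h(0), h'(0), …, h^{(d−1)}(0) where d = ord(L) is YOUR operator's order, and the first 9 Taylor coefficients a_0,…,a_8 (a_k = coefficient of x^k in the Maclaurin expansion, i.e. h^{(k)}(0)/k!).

f: a_k = 4, 12, 36, 108, 324, 972, 2916, 8748, 26244, …
L₀ from L_f via x↦r, Dx↦r'^{-1}Dx.
L = (3 + 12·x) + (-1 + 3·x + 6·x^2)·Dx  (order 1).
h: a_k = 4, 12, 60, 252, 1116, 4860, 21276, 92988, 406620, …
ICs: h(0) = 4.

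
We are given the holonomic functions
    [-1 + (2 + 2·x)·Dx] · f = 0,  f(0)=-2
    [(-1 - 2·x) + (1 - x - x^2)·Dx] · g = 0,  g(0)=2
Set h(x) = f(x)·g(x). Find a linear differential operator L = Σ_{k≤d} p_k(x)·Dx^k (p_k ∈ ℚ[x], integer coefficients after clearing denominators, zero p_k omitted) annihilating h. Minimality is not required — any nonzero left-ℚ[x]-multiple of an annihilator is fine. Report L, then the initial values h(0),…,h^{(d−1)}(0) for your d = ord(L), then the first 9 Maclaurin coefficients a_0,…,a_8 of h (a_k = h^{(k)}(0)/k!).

f: a_k = -2, -1, 1/4, -1/8, 5/64, -7/128, 21/512, -33/1024, 429/16384, …
g: a_k = 2, 2, 4, 6, 10, 16, 26, 42, 68, …
L₀ := L_f ⊗_s L_g (sym. prod.), ord ≤ 1.
L = (3 + 5·x + 3·x^2) + (-2 + 4·x^2 + 2·x^3)·Dx  (order 1).
h: a_k = -4, -6, -19/2, -63/4, -803/32, -2621/64, -16887/256, -54775/512, -1416355/8192, …
ICs: h(0) = -4.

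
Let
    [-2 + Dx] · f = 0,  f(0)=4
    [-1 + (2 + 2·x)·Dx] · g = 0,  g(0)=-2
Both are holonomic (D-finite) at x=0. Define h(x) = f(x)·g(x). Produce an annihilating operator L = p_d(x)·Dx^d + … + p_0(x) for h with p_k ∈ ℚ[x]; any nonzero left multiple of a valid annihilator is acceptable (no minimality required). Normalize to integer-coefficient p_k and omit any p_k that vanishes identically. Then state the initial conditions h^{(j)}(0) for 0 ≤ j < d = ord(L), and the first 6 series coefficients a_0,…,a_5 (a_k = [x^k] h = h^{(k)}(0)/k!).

L = (-5 - 4·x) + (2 + 2·x)·Dx  (order 1).
h: a_k = -8, -20, -23, -103/6, -449/48, -1949/480, …
ICs: h(0) = -8.

f: a_k = 4, 8, 8, 16/3, 8/3, 16/15, …
g: a_k = -2, -1, 1/4, -1/8, 5/64, -7/128, …
Product ⇒ symmetric product L₀, ord ≤ 1.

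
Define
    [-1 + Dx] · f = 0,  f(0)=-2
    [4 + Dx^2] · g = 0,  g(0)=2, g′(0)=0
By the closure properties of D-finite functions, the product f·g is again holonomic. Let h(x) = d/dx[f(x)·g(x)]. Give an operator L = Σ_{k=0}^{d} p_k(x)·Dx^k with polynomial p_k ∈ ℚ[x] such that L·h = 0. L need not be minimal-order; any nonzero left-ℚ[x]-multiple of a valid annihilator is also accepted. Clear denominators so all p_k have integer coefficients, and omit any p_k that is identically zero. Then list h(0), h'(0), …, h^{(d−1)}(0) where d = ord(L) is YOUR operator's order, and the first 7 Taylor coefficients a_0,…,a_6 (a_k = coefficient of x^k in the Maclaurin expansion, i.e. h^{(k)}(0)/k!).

f: a_k = -2, -2, -1, -1/3, -1/12, -1/60, -1/360, …
g: a_k = 2, 0, -4, 0, 4/3, 0, -8/45, …
f·g: L₀ = L_f ⊗_s L_g, ord ≤ 1·2.
h=h₀': d/dx-closure on L₀ ⇒ L.
L = 5 - 2·Dx + Dx^2  (order 2).
h: a_k = -4, 12, 22, 14/3, -41/6, -39/10, -29/180, …
ICs: h(0) = -4, h′(0) = 12.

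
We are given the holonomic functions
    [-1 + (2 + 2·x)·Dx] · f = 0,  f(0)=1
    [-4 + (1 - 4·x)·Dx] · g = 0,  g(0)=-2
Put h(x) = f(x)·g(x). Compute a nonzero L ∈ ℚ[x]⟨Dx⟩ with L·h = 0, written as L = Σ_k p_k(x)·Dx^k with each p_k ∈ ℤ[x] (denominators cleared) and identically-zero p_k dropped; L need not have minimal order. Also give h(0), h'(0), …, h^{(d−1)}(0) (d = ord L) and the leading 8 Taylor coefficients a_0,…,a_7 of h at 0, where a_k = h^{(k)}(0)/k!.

L = (9 + 4·x) + (-2 + 6·x + 8·x^2)·Dx  (order 1).
h: a_k = -2, -9, -143/4, -1145/8, -36635/64, -293087/128, -4689371/512, -37515001/1024, …
ICs: h(0) = -2.

f: a_k = 1, 1/2, -1/8, 1/16, -5/128, 7/256, -21/1024, 33/2048, …
g: a_k = -2, -8, -32, -128, -512, -2048, -8192, -32768, …
Product ⇒ symmetric product L₀, ord ≤ 1.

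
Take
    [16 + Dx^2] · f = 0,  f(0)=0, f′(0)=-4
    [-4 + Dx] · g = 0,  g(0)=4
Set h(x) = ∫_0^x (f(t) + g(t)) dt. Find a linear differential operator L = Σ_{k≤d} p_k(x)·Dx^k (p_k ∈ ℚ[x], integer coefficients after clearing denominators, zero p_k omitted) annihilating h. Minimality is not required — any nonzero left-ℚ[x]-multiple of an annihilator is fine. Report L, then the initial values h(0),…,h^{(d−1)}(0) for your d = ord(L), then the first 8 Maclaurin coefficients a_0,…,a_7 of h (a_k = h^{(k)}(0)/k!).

L = -64·Dx + 16·Dx^2 - 4·Dx^3 + Dx^4  (order 4).
h: a_k = 0, 4, 6, 32/3, 40/3, 128/15, 64/15, 1024/315, …
ICs: h(0) = 0, h′(0) = 4, h′′(0) = 12, h′′′(0) = 64.

f: a_k = 0, -4, 0, 32/3, 0, -128/15, 0, 1024/315, …
g: a_k = 4, 16, 32, 128/3, 128/3, 512/15, 1024/45, 4096/315, …
L₀ := lclm(L_f,L_g); ord L₀ ≤ 2+1.
Integrate: L := L₀·Dx.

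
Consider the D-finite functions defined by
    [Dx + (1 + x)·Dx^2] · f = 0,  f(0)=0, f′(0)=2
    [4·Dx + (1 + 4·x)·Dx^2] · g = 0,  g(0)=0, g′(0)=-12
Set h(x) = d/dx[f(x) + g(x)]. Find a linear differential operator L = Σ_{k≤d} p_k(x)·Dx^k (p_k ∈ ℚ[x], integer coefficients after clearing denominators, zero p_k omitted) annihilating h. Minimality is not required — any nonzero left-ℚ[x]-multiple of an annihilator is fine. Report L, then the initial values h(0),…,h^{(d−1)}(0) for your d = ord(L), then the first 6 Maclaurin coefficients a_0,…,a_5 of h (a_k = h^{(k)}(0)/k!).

f: a_k = 0, 2, -1, 2/3, -1/2, 2/5, …
g: a_k = 0, -12, 24, -64, 192, -3072/5, …
L₀ := lclm(L_f,L_g); ord L₀ ≤ 2+2.
h=h₀': d/dx-closure on L₀ ⇒ L.
L = 8 + (10 + 16·x)·Dx + (1 + 5·x + 4·x^2)·Dx^2  (order 2).
h: a_k = -10, 46, -190, 766, -3070, 12286, …
ICs: h(0) = -10, h′(0) = 46.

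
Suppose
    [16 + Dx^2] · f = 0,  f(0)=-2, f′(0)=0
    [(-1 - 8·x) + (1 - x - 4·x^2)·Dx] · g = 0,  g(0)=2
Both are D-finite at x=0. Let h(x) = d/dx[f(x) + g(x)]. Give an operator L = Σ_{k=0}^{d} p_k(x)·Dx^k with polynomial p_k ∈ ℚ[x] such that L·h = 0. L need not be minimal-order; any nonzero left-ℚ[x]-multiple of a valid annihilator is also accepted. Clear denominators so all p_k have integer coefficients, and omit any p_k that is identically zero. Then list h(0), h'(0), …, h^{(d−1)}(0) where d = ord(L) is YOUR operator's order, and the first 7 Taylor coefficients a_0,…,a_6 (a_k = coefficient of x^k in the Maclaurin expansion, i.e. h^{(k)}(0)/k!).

f: a_k = -2, 0, 16, 0, -64/3, 0, 512/45, …
g: a_k = 2, 2, 10, 18, 58, 130, 362, …
Weyl lclm of L_f,L_g ⇒ L₀ (ord ≤ 3).
Differentiate: ansatz ord ≤ ord L₀ ⇒ L.
L = (6848 + 35072·x + 150784·x^2 + 87040·x^3 + 204800·x^4 + 147456·x^5 + 196608·x^6) + (-560 - 4048·x + 5184·x^2 + 13952·x^3 + 2560·x^4 + 18432·x^5 + 57344·x^6 + 65536·x^7)·Dx + (428 + 2192·x + 9424·x^2 + 5440·x^3 + 12800·x^4 + 9216·x^5 + 12288·x^6)·Dx^2 + (-35 - 253·x + 324·x^2 + 872·x^3 + 160·x^4 + 1152·x^5 + 3584·x^6 + 4096·x^7)·Dx^3  (order 3).
h: a_k = 2, 52, 54, 440/3, 650, 33604/15, 6174, …
ICs: h(0) = 2, h′(0) = 52, h′′(0) = 108.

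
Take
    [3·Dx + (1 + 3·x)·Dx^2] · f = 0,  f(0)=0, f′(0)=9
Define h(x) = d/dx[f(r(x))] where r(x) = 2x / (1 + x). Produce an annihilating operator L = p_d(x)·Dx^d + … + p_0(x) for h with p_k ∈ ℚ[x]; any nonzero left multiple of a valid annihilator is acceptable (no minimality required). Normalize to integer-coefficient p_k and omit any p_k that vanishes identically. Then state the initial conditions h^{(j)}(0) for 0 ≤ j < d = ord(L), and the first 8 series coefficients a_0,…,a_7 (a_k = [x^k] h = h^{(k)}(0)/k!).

L = (8 + 14·x) + (1 + 8·x + 7·x^2)·Dx  (order 1).
h: a_k = 18, -144, 1026, -7200, 50418, -352944, 2470626, -17294400, …
ICs: h(0) = 18.

f: a_k = 0, 9, -27/2, 27, -243/4, 729/5, -729/2, 6561/7, …
f∘r: x↦r, Dx↦Dx/r' in L_f ⇒ L₀.
Differentiate: ansatz ord ≤ ord L₀ ⇒ L.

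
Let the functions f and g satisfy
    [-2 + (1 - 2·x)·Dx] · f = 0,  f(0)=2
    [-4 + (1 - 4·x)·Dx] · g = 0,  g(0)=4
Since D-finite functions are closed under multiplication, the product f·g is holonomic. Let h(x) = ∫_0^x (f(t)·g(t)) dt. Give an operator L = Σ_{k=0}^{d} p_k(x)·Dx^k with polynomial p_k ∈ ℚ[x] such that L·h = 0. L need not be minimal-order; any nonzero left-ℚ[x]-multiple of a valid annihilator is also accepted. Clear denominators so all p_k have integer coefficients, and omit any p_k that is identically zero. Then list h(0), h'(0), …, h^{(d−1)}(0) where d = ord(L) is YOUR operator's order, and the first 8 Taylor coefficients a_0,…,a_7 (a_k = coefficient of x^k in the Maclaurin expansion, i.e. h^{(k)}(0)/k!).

f: a_k = 2, 4, 8, 16, 32, 64, 128, 256, …
g: a_k = 4, 16, 64, 256, 1024, 4096, 16384, 65536, …
Product ⇒ symmetric product L₀, ord ≤ 1.
h=∫₀ˣh₀: take L = L₀·Dx.
L = (-6 + 16·x)·Dx + (1 - 6·x + 8·x^2)·Dx^2  (order 2).
h: a_k = 0, 8, 24, 224/3, 240, 3968/5, 2688, 65024/7, …
ICs: h(0) = 0, h′(0) = 8.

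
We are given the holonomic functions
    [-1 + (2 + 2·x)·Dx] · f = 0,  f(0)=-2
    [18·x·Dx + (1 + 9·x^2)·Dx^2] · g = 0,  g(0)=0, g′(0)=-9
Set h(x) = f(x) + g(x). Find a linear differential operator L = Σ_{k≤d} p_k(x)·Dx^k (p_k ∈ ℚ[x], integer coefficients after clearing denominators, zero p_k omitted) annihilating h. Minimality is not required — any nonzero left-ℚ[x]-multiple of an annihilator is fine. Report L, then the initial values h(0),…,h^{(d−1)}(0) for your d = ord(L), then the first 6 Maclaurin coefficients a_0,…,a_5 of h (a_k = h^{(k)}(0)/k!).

f: a_k = -2, -1, 1/4, -1/8, 5/64, -7/128, …
g: a_k = 0, -9, 0, 27, 0, -729/5, …
Weyl lclm of L_f,L_g ⇒ L₀ (ord ≤ 3).
L = (-36 - 90·x + 972·x^2 + 486·x^3)·Dx + (-75 - 144·x + 1818·x^2 + 3888·x^3 + 1701·x^4)·Dx^2 + (-2 + 70·x + 108·x^2 + 684·x^3 + 1134·x^4 + 486·x^5)·Dx^3  (order 3).
h: a_k = -2, -10, 1/4, 215/8, 5/64, -93347/640, …
ICs: h(0) = -2, h′(0) = -10, h′′(0) = 1/2.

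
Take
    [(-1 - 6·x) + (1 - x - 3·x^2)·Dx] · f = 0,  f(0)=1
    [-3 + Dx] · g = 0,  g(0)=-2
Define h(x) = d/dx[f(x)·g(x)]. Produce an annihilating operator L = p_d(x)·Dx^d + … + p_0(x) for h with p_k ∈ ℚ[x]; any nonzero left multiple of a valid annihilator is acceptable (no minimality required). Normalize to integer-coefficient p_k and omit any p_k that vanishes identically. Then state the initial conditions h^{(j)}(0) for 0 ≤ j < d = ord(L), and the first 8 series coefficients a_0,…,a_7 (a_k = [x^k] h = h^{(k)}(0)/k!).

L = (23 + 30·x - 45·x^2 - 54·x^3 + 81·x^4) + (-4 + x + 24·x^2 - 27·x^4)·Dx  (order 1).
h: a_k = -8, -46, -168, -527, -1519, -84129/20, -56467/5, -8325841/280, …
ICs: h(0) = -8.

f: a_k = 1, 1, 4, 7, 19, 40, 97, 217, …
g: a_k = -2, -6, -9, -9, -27/4, -81/20, -81/40, -243/280, …
Product ⇒ symmetric product L₀, ord ≤ 1.
Differentiate: ansatz ord ≤ ord L₀ ⇒ L.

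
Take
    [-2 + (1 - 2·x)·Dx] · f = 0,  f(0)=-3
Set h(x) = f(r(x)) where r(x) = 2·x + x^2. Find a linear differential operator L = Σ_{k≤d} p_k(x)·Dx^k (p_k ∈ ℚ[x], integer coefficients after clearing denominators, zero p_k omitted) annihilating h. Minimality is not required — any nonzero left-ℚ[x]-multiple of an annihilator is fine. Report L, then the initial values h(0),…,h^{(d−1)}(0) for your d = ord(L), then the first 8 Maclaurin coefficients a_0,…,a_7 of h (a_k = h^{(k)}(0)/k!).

L = (4 + 4·x) + (-1 + 4·x + 2·x^2)·Dx  (order 1).
h: a_k = -3, -12, -54, -240, -1068, -4752, -21144, -94080, …
ICs: h(0) = -3.

f: a_k = -3, -6, -12, -24, -48, -96, -192, -384, …
Change of var in L_f (x↦r) gives L₀.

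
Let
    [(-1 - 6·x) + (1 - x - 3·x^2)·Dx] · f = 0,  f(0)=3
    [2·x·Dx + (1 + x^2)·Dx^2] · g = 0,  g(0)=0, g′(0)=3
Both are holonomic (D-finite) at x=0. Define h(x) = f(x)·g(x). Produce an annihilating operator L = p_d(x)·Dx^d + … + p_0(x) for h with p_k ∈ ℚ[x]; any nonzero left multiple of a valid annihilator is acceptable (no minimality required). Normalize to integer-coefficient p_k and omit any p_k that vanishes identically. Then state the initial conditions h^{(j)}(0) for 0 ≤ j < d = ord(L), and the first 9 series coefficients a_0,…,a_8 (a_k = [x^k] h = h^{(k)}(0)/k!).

f: a_k = 3, 3, 12, 21, 57, 120, 291, 651, 1524, …
g: a_k = 0, 3, 0, -1, 0, 3/5, 0, -3/7, 0, …
Product ⇒ symmetric product L₀, ord ≤ 2.
L = (6 + 2·x + 18·x^2) + (2 + 10·x + 4·x^2 + 18·x^3)·Dx + (-1 + x + 2·x^2 + x^3 + 3·x^4)·Dx^2  (order 2).
h: a_k = 0, 9, 9, 33, 60, 804/5, 1704/5, 28767/35, 64551/35, …
ICs: h(0) = 0, h′(0) = 9.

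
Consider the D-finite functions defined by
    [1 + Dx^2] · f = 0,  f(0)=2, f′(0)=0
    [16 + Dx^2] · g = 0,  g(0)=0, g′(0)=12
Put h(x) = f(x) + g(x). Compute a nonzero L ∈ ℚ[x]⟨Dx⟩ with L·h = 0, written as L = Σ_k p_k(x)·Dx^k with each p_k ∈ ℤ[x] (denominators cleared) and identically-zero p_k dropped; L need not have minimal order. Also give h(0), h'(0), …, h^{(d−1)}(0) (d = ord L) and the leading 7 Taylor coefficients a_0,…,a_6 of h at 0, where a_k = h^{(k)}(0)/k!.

f: a_k = 2, 0, -1, 0, 1/12, 0, -1/360, …
g: a_k = 0, 12, 0, -32, 0, 128/5, 0, …
Weyl lclm of L_f,L_g ⇒ L₀ (ord ≤ 4).
L = 16 + 17·Dx^2 + Dx^4  (order 4).
h: a_k = 2, 12, -1, -32, 1/12, 128/5, -1/360, …
ICs: h(0) = 2, h′(0) = 12, h′′(0) = -2, h′′′(0) = -192.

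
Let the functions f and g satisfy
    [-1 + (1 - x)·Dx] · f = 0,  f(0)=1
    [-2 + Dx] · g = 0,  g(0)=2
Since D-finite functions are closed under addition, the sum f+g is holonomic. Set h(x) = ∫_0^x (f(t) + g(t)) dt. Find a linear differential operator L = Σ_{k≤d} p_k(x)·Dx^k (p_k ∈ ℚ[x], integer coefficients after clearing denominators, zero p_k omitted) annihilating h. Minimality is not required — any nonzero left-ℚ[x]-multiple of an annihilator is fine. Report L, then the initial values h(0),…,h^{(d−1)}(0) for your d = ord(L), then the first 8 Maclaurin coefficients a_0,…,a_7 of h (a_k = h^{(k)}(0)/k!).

f: a_k = 1, 1, 1, 1, 1, 1, 1, 1, …
g: a_k = 2, 4, 4, 8/3, 4/3, 8/15, 8/45, 16/315, …
h₀=f+g: left-lcm gives L₀, ord ≤ 2.
∫: right-multiply L₀ by Dx.
L = -4·x·Dx + (-2 + 8·x - 4·x^2)·Dx^2 + (1 - 3·x + 2·x^2)·Dx^3  (order 3).
h: a_k = 0, 3, 5/2, 5/3, 11/12, 7/15, 23/90, 53/315, …
ICs: h(0) = 0, h′(0) = 3, h′′(0) = 5.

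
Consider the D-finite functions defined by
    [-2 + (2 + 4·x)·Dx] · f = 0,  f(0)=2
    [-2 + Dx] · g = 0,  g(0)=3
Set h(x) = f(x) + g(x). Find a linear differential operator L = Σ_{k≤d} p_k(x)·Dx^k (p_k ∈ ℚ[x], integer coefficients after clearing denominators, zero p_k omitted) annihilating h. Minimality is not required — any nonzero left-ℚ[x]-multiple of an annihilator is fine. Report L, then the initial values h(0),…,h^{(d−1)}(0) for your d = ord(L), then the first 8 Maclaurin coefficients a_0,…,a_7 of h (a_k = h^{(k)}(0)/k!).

f: a_k = 2, 2, -1, 1, -5/4, 7/4, -21/8, 33/8, …
g: a_k = 3, 6, 6, 4, 2, 4/5, 4/15, 8/105, …
h₀=f+g: left-lcm gives L₀, ord ≤ 2.
L = (6 + 8·x) + (-5 - 16·x - 16·x^2)·Dx + (1 + 6·x + 8·x^2)·Dx^2  (order 2).
h: a_k = 5, 8, 5, 5, 3/4, 51/20, -283/120, 3529/840, …
ICs: h(0) = 5, h′(0) = 8.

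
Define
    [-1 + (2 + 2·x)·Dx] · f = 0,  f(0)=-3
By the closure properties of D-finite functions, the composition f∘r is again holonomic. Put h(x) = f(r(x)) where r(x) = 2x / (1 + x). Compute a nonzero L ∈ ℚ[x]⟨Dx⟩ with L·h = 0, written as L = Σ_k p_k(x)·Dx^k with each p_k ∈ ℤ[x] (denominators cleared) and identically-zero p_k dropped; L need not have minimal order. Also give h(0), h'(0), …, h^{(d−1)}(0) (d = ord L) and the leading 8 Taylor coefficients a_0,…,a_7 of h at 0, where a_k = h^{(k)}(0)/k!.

f: a_k = -3, -3/2, 3/8, -3/16, 15/128, -21/256, 63/1024, -99/2048, …
L₀ from L_f via x↦r, Dx↦r'^{-1}Dx.
L = -1 + (1 + 4·x + 3·x^2)·Dx  (order 1).
h: a_k = -3, -3, 9/2, -15/2, 111/8, -225/8, 981/16, -2259/16, …
ICs: h(0) = -3.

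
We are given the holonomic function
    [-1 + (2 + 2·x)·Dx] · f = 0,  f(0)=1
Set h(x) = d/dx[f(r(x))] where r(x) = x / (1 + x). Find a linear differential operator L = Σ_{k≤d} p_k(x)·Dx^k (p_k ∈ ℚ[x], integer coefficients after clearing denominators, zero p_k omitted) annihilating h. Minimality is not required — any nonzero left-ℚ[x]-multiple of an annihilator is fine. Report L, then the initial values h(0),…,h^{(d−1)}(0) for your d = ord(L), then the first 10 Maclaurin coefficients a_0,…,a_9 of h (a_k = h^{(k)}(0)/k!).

L = (-5 - 8·x) + (-2 - 6·x - 4·x^2)·Dx  (order 1).
h: a_k = 1/2, -5/4, 39/16, -141/32, 1995/256, -7059/512, 50435/2048, -182461/4096, 5347827/65536, -19815255/131072, …
ICs: h(0) = 1/2.

f: a_k = 1, 1/2, -1/8, 1/16, -5/128, 7/256, -21/1024, 33/2048, -429/32768, 715/65536, …
h₀=f(r): pull back L_f along r ⇒ L₀.
h=h₀': d/dx-closure on L₀ ⇒ L.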